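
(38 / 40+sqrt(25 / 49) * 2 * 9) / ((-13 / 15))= -5799 / 364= -15.93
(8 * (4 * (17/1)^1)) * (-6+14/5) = -8704/5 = -1740.80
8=8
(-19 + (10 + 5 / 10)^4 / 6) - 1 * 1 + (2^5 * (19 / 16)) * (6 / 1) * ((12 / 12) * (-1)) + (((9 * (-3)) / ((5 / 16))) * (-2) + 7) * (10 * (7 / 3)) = 573425 / 96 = 5973.18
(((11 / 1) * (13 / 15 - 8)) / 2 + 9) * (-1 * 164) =74374 / 15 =4958.27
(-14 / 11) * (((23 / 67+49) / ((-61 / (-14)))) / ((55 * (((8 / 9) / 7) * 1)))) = -5102811 / 2472635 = -2.06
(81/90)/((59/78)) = 351/295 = 1.19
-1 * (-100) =100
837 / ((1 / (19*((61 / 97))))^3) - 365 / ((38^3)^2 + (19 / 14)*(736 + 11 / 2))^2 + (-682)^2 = 12278993026068632806414553651349095 / 6486862840004765621368982593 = 1892901.60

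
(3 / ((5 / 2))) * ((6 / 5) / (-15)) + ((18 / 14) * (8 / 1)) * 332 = 2987916 / 875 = 3414.76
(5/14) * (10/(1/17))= 425/7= 60.71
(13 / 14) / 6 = 13 / 84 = 0.15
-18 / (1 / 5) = -90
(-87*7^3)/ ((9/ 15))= -49735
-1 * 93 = -93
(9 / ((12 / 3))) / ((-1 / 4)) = -9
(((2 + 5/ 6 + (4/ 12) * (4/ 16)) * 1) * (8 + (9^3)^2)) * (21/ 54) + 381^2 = 161559781/ 216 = 747961.95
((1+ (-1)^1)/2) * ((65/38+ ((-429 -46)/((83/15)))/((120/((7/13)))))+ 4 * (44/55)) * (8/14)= 0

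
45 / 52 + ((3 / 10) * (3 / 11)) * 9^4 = 537.67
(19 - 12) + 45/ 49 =388/ 49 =7.92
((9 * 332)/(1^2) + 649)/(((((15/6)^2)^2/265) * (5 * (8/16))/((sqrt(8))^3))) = 98693632 * sqrt(2)/625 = 223318.20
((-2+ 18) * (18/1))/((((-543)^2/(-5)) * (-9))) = 160/294849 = 0.00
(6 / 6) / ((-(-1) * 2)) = 1 / 2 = 0.50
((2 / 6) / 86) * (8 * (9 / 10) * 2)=12 / 215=0.06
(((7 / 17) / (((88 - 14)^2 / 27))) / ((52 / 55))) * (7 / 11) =6615 / 4840784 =0.00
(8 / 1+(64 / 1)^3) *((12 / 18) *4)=699072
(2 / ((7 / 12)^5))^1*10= 296.11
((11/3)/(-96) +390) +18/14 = 788755/2016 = 391.25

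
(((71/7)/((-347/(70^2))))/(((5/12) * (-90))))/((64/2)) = 497/4164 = 0.12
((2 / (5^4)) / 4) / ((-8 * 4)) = -1 / 40000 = -0.00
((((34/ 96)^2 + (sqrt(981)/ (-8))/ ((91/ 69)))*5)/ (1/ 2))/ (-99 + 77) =-1445/ 25344 + 1035*sqrt(109)/ 8008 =1.29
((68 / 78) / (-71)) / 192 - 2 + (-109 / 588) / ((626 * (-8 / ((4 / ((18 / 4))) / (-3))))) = -73387717373 / 36692484192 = -2.00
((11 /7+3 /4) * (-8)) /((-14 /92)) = 5980 /49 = 122.04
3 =3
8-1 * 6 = 2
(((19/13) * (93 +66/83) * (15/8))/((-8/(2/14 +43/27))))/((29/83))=-3369175/21112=-159.59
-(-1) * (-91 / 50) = -91 / 50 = -1.82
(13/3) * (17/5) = 221/15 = 14.73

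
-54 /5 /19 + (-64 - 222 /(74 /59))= -22949 /95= -241.57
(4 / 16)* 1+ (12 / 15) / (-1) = -0.55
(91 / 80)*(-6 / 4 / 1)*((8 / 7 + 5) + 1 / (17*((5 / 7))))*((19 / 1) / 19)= -18057 / 1700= -10.62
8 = 8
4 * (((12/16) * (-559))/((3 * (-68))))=559/68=8.22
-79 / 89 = -0.89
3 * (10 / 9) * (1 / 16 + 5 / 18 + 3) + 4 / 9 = 2501 / 216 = 11.58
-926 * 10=-9260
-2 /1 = -2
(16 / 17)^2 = 256 / 289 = 0.89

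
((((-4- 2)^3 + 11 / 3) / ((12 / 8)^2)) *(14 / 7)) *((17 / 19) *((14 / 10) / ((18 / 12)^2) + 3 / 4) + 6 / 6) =-510874 / 1215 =-420.47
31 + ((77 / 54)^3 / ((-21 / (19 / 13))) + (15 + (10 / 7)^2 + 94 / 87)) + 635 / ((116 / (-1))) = 379125790637 / 8726497416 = 43.45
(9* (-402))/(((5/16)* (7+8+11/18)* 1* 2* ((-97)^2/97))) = -520992/136285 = -3.82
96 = 96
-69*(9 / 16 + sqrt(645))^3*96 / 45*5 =-3803349*sqrt(645) / 8-102556287 / 128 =-12875356.59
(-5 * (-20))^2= 10000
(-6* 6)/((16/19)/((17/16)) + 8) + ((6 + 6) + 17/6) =11437/1065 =10.74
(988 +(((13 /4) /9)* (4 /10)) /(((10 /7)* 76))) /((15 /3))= 67579291 /342000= 197.60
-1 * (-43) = 43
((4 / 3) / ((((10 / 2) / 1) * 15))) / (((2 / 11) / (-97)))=-2134 / 225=-9.48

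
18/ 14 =9/ 7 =1.29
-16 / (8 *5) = -2 / 5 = -0.40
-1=-1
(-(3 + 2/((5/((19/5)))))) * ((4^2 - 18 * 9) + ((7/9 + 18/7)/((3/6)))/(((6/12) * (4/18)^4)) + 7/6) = -50769883/2100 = -24176.13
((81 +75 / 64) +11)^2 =35557369 / 4096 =8681.00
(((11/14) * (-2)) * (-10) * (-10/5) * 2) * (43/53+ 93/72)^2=-393559375/1415736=-277.99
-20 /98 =-10 /49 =-0.20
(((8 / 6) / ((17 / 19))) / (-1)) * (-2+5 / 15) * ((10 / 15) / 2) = 380 / 459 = 0.83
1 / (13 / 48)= 48 / 13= 3.69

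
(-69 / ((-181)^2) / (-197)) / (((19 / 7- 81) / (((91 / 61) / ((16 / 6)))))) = -0.00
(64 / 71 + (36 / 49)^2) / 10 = 24568 / 170471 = 0.14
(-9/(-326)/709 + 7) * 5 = 8089735/231134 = 35.00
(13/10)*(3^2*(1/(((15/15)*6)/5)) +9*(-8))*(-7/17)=11739/340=34.53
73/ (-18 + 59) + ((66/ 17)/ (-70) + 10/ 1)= 286032/ 24395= 11.73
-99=-99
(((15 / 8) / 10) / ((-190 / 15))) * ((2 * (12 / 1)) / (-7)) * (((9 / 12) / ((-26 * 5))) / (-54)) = 3 / 553280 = 0.00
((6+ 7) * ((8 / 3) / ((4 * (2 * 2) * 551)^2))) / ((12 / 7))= 91 / 349748352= 0.00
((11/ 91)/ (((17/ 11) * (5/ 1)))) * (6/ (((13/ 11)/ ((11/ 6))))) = 14641/ 100555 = 0.15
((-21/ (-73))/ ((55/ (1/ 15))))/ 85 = 7/ 1706375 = 0.00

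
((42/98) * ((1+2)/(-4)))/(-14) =9/392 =0.02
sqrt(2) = 1.41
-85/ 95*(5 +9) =-238/ 19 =-12.53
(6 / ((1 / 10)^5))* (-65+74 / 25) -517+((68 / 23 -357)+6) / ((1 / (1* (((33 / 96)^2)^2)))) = -897753025370421 / 24117248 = -37224521.86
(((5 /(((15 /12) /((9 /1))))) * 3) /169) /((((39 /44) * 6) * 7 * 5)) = 264 /76895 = 0.00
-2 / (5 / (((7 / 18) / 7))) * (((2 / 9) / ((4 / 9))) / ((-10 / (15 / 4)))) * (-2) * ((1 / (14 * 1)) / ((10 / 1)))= -0.00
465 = 465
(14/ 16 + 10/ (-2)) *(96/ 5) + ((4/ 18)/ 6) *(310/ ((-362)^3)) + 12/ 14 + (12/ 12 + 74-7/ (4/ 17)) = -185439309214/ 5603605245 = -33.09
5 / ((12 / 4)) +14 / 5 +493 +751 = 18727 / 15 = 1248.47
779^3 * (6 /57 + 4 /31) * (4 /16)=1716753189 /62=27689567.56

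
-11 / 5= -2.20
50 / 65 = 10 / 13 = 0.77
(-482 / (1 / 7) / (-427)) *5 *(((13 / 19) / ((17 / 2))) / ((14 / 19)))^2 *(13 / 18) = 0.34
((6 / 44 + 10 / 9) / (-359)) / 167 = -247 / 11870694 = -0.00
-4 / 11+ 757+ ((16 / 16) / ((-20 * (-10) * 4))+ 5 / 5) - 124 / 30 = 753.50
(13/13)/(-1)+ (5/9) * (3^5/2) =133/2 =66.50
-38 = -38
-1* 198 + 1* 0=-198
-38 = -38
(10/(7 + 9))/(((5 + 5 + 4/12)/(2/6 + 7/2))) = 0.23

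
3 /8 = 0.38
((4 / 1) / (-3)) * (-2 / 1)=8 / 3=2.67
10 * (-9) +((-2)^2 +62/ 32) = -1345/ 16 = -84.06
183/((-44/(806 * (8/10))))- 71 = -151403/55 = -2752.78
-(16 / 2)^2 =-64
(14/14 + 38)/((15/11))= 143/5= 28.60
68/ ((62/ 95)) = 3230/ 31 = 104.19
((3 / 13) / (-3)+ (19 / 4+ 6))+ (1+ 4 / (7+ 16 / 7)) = 3147 / 260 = 12.10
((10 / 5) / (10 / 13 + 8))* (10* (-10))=-1300 / 57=-22.81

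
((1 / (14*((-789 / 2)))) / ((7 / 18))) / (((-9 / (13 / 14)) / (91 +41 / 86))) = 102271 / 23273922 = 0.00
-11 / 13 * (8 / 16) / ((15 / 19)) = -209 / 390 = -0.54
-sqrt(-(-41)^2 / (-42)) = -41 * sqrt(42) / 42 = -6.33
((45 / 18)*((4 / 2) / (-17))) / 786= -5 / 13362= -0.00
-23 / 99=-0.23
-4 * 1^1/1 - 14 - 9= -27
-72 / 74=-36 / 37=-0.97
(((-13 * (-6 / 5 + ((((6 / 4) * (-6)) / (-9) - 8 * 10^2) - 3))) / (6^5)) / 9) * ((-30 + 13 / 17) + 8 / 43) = -13857961 / 3197394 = -4.33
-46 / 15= -3.07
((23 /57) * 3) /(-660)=-23 /12540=-0.00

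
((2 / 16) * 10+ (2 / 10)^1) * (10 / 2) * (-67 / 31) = -1943 / 124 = -15.67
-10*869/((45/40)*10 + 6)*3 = -34760/23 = -1511.30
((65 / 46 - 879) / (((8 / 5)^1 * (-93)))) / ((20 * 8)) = 40369 / 1095168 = 0.04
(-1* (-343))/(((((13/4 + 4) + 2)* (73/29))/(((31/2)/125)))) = 616714/337625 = 1.83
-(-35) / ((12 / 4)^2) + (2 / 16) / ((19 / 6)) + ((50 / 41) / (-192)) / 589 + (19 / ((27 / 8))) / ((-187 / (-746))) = 102952981357 / 3901705632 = 26.39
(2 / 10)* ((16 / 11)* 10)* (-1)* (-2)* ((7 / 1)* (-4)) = -1792 / 11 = -162.91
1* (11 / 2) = 11 / 2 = 5.50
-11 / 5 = -2.20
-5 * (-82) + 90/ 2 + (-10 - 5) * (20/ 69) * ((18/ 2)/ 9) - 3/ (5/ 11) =51066/ 115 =444.05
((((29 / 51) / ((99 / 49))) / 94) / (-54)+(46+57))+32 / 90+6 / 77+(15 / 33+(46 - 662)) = -459367227703 / 897005340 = -512.11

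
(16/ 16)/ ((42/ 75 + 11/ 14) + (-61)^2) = 350/ 1302821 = 0.00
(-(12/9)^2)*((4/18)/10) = -16/405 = -0.04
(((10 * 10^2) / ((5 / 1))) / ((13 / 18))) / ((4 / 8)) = 7200 / 13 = 553.85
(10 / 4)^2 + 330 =1345 / 4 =336.25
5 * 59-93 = 202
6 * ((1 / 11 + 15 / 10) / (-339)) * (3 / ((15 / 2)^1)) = -14 / 1243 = -0.01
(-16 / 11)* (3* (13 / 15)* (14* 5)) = -2912 / 11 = -264.73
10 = 10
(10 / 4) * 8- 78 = -58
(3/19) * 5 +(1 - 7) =-5.21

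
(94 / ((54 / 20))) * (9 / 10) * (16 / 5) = 1504 / 15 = 100.27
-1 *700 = -700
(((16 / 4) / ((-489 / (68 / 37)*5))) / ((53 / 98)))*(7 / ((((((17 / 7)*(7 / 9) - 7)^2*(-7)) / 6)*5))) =1079568 / 4227278675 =0.00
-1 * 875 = -875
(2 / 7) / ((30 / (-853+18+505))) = -22 / 7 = -3.14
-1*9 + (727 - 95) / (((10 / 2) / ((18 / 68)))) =2079 / 85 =24.46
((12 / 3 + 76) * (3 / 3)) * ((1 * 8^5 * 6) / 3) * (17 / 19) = 89128960 / 19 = 4690997.89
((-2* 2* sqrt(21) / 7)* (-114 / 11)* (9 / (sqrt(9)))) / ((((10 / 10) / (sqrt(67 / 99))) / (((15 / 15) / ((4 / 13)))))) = 1482* sqrt(15477) / 847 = 217.67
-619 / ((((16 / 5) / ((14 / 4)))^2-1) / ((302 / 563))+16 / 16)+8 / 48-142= -1592520037 / 1540722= -1033.62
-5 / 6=-0.83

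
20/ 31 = 0.65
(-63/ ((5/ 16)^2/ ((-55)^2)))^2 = 3808305414144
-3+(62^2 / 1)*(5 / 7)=19199 / 7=2742.71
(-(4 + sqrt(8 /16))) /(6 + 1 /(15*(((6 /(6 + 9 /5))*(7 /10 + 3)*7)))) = -0.78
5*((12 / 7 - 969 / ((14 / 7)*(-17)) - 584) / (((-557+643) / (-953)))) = 36943045 / 1204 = 30683.59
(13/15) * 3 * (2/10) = 13/25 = 0.52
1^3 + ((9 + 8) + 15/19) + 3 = 414/19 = 21.79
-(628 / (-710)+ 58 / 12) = -8411 / 2130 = -3.95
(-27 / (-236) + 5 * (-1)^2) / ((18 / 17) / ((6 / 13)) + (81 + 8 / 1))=20519 / 366272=0.06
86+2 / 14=86.14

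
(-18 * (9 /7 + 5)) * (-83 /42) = 10956 /49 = 223.59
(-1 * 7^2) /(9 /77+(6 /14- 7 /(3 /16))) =1617 /1214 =1.33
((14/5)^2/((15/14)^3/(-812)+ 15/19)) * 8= 66380389376/833944875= 79.60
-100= -100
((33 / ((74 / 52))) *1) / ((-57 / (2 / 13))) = -44 / 703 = -0.06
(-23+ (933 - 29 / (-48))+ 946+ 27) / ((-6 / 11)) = -994543 / 288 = -3453.27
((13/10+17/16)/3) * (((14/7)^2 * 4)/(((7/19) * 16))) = 2.14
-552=-552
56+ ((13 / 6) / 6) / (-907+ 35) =1757939 / 31392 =56.00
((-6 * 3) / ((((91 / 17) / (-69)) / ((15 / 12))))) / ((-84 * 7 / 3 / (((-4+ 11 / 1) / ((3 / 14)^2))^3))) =-1840030360 / 351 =-5242251.74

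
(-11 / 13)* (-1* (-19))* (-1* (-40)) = -8360 / 13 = -643.08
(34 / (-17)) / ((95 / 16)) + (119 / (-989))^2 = -29954577 / 92921495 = -0.32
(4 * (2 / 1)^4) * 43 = 2752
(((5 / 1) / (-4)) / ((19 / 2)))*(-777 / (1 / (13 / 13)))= 3885 / 38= 102.24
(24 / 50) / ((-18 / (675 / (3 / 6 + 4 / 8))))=-18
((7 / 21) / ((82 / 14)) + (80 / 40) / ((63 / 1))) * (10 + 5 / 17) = 5725 / 6273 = 0.91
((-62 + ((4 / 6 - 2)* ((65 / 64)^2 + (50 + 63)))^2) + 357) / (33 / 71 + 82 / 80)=8714901177355 / 554565632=15714.82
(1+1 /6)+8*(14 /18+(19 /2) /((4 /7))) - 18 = 2203 /18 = 122.39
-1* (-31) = 31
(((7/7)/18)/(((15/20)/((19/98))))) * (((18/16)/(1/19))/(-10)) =-361/11760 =-0.03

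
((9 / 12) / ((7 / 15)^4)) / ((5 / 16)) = 50.60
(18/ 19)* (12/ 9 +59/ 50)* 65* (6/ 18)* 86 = 421486/ 95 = 4436.69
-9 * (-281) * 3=7587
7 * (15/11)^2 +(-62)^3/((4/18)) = -129768021/121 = -1072462.98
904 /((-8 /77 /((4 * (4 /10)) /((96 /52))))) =-113113 /15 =-7540.87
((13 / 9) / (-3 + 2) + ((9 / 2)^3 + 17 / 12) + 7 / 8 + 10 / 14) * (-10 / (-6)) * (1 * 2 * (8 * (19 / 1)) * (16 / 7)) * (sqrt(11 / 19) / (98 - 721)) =-7474240 * sqrt(209) / 824229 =-131.10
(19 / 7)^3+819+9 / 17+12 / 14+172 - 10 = 5844899 / 5831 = 1002.38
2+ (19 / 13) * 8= 13.69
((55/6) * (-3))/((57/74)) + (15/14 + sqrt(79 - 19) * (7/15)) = -27635/798 + 14 * sqrt(15)/15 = -31.02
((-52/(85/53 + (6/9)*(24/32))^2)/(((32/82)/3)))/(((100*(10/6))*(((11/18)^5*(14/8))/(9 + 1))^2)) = -769779766123167301632/316011336055866605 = -2435.92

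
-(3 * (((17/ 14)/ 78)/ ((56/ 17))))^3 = -24137569/ 8469703983104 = -0.00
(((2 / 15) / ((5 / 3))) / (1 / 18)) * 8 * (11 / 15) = 1056 / 125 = 8.45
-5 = -5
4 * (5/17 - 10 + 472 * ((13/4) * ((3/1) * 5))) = 1564020/17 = 92001.18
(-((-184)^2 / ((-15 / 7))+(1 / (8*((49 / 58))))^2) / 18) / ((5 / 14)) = 2457.69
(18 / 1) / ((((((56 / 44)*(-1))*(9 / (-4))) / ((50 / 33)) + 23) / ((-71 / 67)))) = -127800 / 166763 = -0.77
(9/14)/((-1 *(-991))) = 9/13874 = 0.00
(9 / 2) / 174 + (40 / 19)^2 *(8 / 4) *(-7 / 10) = -258757 / 41876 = -6.18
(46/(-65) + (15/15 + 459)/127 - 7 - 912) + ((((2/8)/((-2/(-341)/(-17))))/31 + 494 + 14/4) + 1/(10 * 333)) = -9719291369/21991320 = -441.96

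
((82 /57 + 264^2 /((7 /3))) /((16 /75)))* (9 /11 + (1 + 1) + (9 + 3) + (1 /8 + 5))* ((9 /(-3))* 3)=-25132183.58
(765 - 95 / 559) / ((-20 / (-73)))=1560521 / 559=2791.63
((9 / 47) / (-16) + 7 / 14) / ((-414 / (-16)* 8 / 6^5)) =19818 / 1081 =18.33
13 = 13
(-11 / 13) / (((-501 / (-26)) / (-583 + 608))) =-550 / 501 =-1.10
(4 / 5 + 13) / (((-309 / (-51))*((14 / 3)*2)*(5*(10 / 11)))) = 38709 / 721000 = 0.05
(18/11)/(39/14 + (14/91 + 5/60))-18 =-633942/36311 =-17.46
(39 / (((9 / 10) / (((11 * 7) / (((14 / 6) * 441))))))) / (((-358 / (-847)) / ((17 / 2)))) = 1470755 / 22554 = 65.21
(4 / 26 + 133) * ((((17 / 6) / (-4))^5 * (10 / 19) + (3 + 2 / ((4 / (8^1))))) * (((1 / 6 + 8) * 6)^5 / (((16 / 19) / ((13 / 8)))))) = 85147524648569435003 / 169869312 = 501253131869.81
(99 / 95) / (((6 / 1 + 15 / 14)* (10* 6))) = 7 / 2850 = 0.00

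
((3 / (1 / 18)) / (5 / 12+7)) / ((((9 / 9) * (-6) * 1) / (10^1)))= -1080 / 89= -12.13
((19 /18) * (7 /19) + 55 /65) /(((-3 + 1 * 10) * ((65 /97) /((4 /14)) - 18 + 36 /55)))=-1541815 /131081769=-0.01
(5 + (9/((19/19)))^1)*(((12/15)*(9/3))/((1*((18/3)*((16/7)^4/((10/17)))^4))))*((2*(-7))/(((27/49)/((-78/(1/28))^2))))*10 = -1463.88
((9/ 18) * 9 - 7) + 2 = -1/ 2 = -0.50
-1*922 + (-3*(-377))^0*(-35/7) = -927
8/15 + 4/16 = 47/60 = 0.78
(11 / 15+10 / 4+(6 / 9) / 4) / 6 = 17 / 30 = 0.57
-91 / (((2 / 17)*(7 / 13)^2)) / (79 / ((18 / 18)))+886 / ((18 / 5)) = 2113649 / 9954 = 212.34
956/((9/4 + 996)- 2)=3824/3985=0.96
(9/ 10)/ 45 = 1/ 50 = 0.02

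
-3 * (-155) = 465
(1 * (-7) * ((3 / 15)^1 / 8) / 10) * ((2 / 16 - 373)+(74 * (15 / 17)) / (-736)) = 16332827 / 2502400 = 6.53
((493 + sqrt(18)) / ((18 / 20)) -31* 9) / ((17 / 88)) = 1415.72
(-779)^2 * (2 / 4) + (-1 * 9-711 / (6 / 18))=301278.50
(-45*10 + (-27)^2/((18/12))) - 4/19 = 680/19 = 35.79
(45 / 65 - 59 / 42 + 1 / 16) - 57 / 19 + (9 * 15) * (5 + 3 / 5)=3286265 / 4368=752.35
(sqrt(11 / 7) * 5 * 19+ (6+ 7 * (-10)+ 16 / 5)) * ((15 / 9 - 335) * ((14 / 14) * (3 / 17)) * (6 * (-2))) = -729600 / 17+ 1140000 * sqrt(77) / 119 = 41145.04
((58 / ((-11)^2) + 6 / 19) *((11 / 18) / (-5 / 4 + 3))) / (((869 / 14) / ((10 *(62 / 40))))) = 113336 / 1634589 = 0.07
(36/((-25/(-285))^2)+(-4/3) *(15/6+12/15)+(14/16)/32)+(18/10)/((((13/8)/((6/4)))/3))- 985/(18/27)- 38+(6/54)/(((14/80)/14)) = 2375613563/748800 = 3172.56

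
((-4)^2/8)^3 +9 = 17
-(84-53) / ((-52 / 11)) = 341 / 52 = 6.56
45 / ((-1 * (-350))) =9 / 70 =0.13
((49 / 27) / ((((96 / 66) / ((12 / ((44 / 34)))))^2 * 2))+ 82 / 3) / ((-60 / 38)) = -156161 / 3840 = -40.67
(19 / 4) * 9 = 171 / 4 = 42.75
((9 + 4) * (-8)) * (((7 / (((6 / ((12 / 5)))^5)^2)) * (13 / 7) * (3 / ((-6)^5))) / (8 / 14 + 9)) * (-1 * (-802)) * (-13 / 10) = -1578746624 / 264990234375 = -0.01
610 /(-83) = -610 /83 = -7.35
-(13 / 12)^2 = -169 / 144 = -1.17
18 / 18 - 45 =-44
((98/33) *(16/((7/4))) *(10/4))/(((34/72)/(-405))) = -10886400/187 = -58216.04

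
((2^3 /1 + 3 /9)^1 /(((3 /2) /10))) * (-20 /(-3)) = 10000 /27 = 370.37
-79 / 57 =-1.39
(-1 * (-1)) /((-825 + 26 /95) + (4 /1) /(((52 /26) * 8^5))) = -0.00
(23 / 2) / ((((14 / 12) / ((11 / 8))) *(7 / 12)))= 2277 / 98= 23.23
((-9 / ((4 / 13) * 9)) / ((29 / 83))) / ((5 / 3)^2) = -9711 / 2900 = -3.35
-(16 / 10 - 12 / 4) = 7 / 5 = 1.40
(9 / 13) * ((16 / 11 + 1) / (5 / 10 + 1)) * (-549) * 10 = -889380 / 143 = -6219.44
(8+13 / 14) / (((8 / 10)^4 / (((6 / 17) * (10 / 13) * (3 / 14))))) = 3515625 / 2772224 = 1.27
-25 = -25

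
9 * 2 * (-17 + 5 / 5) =-288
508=508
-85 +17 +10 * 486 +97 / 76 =364289 / 76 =4793.28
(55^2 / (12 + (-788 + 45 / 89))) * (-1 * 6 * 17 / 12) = 4576825 / 138038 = 33.16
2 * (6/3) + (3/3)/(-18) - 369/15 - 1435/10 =-7387/45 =-164.16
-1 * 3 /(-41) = 3 /41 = 0.07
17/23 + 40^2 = 36817/23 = 1600.74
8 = 8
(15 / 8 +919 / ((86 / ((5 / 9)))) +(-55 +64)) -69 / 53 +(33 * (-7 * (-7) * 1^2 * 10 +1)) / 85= 2875040569 / 13947480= 206.13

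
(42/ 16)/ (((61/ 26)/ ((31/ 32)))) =1.08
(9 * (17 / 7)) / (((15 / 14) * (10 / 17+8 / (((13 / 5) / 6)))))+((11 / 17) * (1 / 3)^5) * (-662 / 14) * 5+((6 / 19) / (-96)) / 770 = 898295923061 / 2035502330400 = 0.44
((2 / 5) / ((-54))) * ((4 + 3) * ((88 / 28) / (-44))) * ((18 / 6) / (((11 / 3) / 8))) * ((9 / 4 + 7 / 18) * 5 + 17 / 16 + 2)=2341 / 5940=0.39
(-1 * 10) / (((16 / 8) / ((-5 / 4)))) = 25 / 4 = 6.25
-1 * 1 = -1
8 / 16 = 0.50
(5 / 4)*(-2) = -5 / 2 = -2.50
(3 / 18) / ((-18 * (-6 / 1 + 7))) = -1 / 108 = -0.01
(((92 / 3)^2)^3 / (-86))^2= 91916596913720560451584 / 982634409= 93540991514088.70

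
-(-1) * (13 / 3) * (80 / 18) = 520 / 27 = 19.26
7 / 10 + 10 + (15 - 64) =-383 / 10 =-38.30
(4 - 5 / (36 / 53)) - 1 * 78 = -2929 / 36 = -81.36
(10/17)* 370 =3700/17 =217.65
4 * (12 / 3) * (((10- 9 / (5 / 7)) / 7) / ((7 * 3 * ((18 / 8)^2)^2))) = -53248 / 4822335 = -0.01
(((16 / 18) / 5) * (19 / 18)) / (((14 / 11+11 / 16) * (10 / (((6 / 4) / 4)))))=836 / 232875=0.00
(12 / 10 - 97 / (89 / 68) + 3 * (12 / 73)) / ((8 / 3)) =-3528807 / 129940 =-27.16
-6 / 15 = -2 / 5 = -0.40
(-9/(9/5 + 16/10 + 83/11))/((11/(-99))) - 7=241/602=0.40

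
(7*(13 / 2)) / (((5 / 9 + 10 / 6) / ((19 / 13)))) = 1197 / 40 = 29.92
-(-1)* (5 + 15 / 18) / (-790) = -7 / 948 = -0.01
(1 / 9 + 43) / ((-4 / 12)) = -388 / 3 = -129.33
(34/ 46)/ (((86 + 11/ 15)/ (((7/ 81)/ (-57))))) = -595/ 46051497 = -0.00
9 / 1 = 9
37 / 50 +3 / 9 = 161 / 150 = 1.07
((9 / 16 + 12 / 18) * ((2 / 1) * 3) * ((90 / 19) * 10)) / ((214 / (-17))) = -27.75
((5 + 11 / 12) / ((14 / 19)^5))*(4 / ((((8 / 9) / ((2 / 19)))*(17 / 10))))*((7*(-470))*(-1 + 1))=0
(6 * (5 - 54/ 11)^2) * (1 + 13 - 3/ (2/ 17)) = -69/ 121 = -0.57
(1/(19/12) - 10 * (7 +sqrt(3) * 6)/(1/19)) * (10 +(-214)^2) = -52218840 * sqrt(3) - 1156967948/19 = -151338733.89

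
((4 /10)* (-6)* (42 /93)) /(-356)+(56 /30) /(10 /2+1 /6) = 5026 /13795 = 0.36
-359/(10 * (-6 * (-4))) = -1.50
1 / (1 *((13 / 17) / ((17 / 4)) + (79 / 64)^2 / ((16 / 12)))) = 4734976 / 6262915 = 0.76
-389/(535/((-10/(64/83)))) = 9.43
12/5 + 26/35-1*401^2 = -1125585/7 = -160797.86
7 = 7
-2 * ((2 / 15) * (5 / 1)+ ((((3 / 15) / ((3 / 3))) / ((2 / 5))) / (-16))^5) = -1.33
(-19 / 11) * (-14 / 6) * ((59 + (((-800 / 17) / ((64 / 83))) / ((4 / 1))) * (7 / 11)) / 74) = 9807287 / 3653232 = 2.68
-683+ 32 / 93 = -63487 / 93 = -682.66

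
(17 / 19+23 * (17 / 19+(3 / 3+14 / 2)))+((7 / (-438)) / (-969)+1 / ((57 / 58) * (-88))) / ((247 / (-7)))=473886592259 / 2306309148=205.47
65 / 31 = 2.10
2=2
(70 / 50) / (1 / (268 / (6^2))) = 469 / 45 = 10.42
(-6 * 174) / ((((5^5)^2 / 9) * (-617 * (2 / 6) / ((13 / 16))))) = 91611 / 24101562500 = 0.00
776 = 776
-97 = -97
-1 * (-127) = 127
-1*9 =-9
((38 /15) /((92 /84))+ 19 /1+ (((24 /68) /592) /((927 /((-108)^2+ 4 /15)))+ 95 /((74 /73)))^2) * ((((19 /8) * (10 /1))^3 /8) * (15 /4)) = 510684939580249515025 /9235692278784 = 55294711.45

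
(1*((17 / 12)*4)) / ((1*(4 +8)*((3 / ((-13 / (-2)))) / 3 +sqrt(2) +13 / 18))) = -45305 / 134974 +25857*sqrt(2) / 67487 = 0.21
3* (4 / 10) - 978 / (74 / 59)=-144033 / 185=-778.56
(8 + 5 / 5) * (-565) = -5085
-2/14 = -1/7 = -0.14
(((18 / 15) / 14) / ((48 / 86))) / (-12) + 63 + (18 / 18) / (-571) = 120841367 / 1918560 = 62.99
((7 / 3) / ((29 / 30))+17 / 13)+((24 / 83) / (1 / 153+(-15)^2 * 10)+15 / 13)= 52518251398 / 10771958041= 4.88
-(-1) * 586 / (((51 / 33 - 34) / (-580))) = 3738680 / 357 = 10472.49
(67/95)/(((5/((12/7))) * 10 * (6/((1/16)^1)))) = 67/266000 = 0.00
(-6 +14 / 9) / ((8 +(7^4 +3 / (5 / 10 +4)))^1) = -40 / 21687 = -0.00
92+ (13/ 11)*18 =1246/ 11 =113.27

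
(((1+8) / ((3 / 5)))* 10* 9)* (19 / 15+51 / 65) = 2769.23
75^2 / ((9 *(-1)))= -625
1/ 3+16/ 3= 17/ 3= 5.67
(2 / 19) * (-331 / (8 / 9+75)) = -5958 / 12977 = -0.46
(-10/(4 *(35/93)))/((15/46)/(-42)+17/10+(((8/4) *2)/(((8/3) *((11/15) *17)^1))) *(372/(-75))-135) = 3999930/80629289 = 0.05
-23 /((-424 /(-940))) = -5405 /106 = -50.99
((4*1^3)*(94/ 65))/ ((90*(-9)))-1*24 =-631988/ 26325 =-24.01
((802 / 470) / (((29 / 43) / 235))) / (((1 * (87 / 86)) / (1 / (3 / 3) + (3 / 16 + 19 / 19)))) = 25950715 / 20184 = 1285.71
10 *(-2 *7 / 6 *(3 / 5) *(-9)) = 126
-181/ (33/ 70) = -12670/ 33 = -383.94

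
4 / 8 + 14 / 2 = 15 / 2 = 7.50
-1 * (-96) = 96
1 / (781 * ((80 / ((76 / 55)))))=19 / 859100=0.00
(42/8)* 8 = 42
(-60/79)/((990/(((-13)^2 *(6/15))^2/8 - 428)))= -217/1975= -0.11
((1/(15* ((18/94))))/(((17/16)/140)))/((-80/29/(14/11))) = -534296/25245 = -21.16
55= 55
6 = 6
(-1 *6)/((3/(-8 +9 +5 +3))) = -18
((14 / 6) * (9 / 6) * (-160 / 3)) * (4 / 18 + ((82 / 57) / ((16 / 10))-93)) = 8798300 / 513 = 17150.68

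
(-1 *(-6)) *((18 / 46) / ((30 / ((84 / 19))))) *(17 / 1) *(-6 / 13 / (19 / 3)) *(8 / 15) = -616896 / 2698475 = -0.23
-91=-91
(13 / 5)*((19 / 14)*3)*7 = 741 / 10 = 74.10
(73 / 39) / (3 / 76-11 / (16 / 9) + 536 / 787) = -17465104 / 51010401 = -0.34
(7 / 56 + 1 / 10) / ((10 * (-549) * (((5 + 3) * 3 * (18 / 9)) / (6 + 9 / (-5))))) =-7 / 1952000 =-0.00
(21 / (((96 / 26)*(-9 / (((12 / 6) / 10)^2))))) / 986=-91 / 3549600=-0.00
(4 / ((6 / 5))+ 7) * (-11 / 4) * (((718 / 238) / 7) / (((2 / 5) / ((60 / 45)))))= -612095 / 14994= -40.82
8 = 8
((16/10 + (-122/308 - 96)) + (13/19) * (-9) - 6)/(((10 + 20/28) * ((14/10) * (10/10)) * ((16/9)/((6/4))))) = -6.02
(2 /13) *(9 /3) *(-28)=-168 /13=-12.92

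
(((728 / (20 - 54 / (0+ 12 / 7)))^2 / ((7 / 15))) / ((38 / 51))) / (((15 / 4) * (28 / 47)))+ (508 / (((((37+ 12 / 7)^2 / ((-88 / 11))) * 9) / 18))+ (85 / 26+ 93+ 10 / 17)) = 1712992445933265 / 326264727022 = 5250.31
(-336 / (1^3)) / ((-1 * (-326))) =-168 / 163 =-1.03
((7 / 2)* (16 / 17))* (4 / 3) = 224 / 51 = 4.39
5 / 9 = 0.56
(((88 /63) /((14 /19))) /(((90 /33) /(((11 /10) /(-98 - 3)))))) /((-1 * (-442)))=-25289 /1476534150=-0.00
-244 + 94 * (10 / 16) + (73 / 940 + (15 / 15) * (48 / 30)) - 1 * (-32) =-71239 / 470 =-151.57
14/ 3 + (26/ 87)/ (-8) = 537/ 116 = 4.63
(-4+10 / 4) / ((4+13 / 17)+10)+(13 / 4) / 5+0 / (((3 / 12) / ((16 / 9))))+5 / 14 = 31821 / 35140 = 0.91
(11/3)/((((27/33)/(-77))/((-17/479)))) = 158389/12933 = 12.25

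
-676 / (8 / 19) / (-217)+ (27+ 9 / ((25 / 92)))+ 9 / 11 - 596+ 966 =52315497 / 119350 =438.34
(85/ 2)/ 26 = 85/ 52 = 1.63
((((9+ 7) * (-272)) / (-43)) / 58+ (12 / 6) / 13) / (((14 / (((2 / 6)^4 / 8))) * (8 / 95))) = 1462145 / 588264768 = 0.00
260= 260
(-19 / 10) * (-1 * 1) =19 / 10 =1.90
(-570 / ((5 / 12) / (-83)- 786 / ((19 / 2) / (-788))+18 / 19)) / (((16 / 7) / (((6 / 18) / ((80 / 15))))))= -0.00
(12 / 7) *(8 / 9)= 32 / 21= 1.52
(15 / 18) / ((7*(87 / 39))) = 65 / 1218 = 0.05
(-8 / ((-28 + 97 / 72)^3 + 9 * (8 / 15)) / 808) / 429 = 622080 / 510202077977449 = 0.00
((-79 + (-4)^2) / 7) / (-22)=9 / 22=0.41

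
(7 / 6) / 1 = 7 / 6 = 1.17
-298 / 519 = -0.57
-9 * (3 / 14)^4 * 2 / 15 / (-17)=243 / 1632680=0.00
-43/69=-0.62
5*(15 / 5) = 15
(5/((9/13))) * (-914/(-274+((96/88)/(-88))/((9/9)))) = 14377220/596799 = 24.09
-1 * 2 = -2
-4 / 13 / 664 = -1 / 2158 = -0.00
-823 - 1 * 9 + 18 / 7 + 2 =-5792 / 7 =-827.43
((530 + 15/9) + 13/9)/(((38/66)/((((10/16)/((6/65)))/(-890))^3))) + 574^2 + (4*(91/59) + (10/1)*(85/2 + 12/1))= 346122860956552449257/1048770808528896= 330027.17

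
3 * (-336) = -1008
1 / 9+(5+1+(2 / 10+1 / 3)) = 6.64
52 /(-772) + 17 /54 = 2579 /10422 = 0.25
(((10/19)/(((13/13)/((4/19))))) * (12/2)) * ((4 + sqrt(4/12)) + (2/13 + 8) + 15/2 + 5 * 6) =80 * sqrt(3)/361 + 154920/4693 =33.39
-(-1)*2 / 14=1 / 7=0.14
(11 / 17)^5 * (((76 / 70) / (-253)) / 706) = -278179 / 403473664405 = -0.00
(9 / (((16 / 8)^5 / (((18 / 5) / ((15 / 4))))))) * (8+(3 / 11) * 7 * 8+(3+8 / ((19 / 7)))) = 164889 / 20900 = 7.89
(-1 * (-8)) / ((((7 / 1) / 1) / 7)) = 8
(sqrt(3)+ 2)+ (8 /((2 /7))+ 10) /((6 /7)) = sqrt(3)+ 139 /3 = 48.07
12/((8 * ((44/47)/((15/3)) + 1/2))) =705/323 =2.18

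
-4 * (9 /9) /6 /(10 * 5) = -1 /75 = -0.01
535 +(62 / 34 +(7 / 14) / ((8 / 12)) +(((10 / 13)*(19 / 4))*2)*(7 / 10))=479737 / 884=542.69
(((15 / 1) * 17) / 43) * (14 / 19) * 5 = 17850 / 817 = 21.85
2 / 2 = 1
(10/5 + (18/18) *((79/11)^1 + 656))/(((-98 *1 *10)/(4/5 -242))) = 4412151/26950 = 163.72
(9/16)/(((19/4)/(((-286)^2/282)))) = 61347/1786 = 34.35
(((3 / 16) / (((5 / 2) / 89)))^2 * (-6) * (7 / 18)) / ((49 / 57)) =-1354491 / 11200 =-120.94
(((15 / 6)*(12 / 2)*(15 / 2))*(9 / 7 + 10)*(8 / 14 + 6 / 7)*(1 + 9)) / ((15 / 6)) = 355500 / 49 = 7255.10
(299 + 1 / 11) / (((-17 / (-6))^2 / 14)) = 521.60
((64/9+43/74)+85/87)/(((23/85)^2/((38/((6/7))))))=160894399225/30651318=5249.18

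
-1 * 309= -309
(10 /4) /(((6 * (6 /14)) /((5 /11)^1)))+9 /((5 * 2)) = 2657 /1980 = 1.34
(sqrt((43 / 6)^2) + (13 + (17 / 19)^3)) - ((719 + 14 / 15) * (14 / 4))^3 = -2962821898160669663 / 185193000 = -15998563110.70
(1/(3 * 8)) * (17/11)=17/264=0.06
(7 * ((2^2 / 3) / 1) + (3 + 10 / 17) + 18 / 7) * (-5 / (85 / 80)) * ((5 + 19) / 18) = -1769920 / 18207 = -97.21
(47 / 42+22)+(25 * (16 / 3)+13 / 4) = 13415 / 84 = 159.70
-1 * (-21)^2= -441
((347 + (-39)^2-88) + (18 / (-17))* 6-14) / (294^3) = 14957 / 216003564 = 0.00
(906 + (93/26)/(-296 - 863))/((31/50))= 682532775/467077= 1461.29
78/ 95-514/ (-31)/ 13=80264/ 38285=2.10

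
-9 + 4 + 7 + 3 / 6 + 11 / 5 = 47 / 10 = 4.70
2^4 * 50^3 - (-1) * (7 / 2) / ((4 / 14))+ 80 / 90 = 72000473 / 36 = 2000013.14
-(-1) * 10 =10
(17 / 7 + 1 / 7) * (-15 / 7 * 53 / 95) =-2862 / 931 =-3.07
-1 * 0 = 0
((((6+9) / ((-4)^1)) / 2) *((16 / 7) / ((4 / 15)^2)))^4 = 129746337890625 / 9834496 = 13192982.93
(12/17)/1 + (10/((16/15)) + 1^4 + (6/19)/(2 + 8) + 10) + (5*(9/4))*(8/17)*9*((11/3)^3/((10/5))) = 15446173/12920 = 1195.52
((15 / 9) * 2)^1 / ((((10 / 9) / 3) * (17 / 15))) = 135 / 17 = 7.94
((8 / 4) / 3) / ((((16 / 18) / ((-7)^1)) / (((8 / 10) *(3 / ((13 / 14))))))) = -882 / 65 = -13.57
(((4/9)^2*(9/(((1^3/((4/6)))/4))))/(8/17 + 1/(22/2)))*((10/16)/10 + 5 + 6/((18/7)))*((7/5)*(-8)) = -849728/1215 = -699.36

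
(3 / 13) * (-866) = -2598 / 13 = -199.85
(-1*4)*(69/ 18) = -46/ 3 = -15.33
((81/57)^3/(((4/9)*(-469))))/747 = -19683/1068001172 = -0.00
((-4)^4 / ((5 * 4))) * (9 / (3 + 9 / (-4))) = 768 / 5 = 153.60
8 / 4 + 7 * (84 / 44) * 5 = 757 / 11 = 68.82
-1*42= -42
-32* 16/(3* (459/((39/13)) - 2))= -512/453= -1.13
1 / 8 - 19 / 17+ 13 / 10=209 / 680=0.31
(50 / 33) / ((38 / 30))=250 / 209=1.20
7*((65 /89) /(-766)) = -455 /68174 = -0.01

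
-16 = -16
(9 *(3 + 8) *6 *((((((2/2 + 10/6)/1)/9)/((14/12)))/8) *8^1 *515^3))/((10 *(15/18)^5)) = 4486439840256/875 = 5127359817.44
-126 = -126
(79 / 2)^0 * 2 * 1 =2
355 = 355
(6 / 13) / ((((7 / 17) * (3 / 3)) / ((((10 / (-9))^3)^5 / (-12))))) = 8500000000000000 / 18736093020613059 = 0.45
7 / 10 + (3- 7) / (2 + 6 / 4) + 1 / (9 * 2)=-122 / 315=-0.39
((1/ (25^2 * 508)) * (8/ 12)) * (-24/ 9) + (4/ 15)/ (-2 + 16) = 95222/ 5000625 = 0.02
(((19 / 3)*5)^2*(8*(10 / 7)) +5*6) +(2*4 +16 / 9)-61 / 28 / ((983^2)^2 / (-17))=11500.10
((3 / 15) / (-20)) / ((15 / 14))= -7 / 750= -0.01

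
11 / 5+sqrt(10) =5.36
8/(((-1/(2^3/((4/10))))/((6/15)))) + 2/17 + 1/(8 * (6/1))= -52111/816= -63.86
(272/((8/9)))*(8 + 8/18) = 2584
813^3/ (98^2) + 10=537463837/ 9604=55962.50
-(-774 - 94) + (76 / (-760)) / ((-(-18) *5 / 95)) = 156221 / 180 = 867.89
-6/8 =-0.75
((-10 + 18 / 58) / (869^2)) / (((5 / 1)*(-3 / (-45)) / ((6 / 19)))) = -5058 / 416093711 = -0.00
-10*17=-170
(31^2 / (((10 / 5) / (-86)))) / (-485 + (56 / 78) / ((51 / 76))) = 82191447 / 962537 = 85.39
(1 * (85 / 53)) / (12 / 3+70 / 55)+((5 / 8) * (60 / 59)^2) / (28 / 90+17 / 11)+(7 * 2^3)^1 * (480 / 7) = 37768382971205 / 9833845886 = 3840.65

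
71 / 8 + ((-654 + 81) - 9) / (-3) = 1623 / 8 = 202.88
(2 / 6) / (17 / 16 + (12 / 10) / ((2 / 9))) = 80 / 1551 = 0.05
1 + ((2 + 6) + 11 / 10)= 101 / 10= 10.10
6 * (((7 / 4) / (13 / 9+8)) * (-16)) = -1512 / 85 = -17.79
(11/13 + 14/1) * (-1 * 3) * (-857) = 496203/13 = 38169.46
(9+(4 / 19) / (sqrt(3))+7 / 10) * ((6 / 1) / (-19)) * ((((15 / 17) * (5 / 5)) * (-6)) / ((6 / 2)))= 240 * sqrt(3) / 6137+1746 / 323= 5.47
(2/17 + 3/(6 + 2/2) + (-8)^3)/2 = -60863/238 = -255.73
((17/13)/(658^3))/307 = 17/1136997235192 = 0.00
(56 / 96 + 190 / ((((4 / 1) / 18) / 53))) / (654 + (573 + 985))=543787 / 26544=20.49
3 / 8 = 0.38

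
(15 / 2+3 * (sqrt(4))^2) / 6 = 13 / 4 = 3.25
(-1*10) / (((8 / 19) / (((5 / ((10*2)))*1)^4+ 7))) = -170335 / 1024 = -166.34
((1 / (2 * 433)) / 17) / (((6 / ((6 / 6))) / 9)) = 3 / 29444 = 0.00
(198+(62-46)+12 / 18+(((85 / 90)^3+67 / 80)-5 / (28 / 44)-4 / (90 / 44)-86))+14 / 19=188128741 / 1551312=121.27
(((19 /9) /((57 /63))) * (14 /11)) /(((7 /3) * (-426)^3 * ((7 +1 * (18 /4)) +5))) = -0.00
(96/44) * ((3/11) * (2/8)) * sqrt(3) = 18 * sqrt(3)/121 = 0.26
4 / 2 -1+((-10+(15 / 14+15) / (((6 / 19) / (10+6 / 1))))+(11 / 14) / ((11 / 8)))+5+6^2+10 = 5998 / 7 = 856.86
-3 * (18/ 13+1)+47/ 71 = -5992/ 923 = -6.49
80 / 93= 0.86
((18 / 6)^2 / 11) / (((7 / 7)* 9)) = 1 / 11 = 0.09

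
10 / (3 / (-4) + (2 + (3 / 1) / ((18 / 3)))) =5.71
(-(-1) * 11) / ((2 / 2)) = 11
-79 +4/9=-707/9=-78.56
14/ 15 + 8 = 134/ 15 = 8.93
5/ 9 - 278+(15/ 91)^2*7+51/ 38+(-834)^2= 281300589625/ 404586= 695280.09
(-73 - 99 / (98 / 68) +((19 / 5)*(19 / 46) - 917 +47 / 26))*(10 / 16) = -77307219 / 117208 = -659.57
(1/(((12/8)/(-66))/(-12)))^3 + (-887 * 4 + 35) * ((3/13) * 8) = 1913489064/13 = 147191466.46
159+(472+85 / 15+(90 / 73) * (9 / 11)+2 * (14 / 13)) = 20037532 / 31317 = 639.83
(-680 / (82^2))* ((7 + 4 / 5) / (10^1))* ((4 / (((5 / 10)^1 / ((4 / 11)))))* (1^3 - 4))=63648 / 92455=0.69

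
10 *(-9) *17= -1530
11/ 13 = 0.85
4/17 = 0.24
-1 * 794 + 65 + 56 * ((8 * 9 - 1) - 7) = 2855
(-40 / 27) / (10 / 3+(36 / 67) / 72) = -5360 / 12087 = -0.44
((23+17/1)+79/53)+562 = 31985/53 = 603.49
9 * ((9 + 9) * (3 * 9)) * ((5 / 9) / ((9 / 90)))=24300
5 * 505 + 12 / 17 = 42937 / 17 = 2525.71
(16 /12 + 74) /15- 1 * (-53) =2611 /45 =58.02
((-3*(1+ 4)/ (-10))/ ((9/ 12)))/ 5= 2/ 5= 0.40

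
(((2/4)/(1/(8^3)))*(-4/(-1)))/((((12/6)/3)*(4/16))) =6144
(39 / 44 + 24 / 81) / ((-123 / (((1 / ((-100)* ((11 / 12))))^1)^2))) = -281 / 245569500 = -0.00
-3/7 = -0.43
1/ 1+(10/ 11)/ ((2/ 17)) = 96/ 11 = 8.73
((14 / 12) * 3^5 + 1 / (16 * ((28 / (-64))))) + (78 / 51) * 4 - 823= -126979 / 238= -533.53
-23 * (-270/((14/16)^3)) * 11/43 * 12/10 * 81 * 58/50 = 98586740736/368725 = 267372.00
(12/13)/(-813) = -4/3523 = -0.00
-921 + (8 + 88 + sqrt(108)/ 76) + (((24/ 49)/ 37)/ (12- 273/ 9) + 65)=-75783472/ 99715 + 3 * sqrt(3)/ 38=-759.86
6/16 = 3/8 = 0.38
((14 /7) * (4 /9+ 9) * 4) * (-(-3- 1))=2720 /9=302.22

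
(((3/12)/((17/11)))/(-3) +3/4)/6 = 71/612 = 0.12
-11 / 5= -2.20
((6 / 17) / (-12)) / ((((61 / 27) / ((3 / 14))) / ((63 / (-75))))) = 243 / 103700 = 0.00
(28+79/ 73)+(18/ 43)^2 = 3949079/ 134977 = 29.26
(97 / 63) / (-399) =-97 / 25137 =-0.00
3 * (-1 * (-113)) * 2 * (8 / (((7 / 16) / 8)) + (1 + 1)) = 703764 / 7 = 100537.71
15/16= 0.94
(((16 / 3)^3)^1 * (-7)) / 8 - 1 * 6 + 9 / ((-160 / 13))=-602519 / 4320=-139.47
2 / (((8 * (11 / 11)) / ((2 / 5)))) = 1 / 10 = 0.10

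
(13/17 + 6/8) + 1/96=2489/1632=1.53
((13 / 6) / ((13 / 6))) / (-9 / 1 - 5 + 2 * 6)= -1 / 2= -0.50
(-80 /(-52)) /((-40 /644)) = -322 /13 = -24.77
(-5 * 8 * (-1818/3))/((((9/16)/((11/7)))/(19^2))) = 513370880/21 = 24446232.38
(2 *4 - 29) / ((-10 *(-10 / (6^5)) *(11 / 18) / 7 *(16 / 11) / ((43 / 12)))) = -46080.09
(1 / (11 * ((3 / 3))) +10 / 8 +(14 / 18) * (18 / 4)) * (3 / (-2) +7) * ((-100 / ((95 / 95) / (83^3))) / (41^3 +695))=-3044765775 / 139232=-21868.29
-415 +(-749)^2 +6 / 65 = 36438096 / 65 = 560586.09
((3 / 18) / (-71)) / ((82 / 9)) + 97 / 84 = 70576 / 61131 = 1.15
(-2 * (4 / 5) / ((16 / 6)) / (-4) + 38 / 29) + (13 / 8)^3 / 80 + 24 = 30306529 / 1187840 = 25.51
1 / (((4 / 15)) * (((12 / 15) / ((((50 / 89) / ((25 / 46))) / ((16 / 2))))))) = 1725 / 2848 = 0.61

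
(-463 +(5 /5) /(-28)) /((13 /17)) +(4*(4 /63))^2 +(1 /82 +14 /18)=-5116524565 /8461908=-604.65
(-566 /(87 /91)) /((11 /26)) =-1339156 /957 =-1399.33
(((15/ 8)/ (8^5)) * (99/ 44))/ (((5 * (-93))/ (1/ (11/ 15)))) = -135/ 357564416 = -0.00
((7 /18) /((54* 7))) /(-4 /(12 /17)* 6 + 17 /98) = -49 /1611090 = -0.00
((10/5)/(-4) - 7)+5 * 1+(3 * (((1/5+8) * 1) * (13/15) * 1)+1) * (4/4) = 991/50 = 19.82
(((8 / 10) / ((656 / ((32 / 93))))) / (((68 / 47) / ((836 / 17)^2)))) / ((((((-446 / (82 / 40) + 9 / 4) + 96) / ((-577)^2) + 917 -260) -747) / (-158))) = 13823216597180672 / 11226372028513815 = 1.23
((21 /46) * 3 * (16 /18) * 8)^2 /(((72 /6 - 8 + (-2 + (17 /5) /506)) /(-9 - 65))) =-408432640 /116771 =-3497.72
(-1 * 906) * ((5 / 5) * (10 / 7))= -9060 / 7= -1294.29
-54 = -54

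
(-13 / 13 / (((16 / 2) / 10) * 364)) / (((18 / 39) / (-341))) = 2.54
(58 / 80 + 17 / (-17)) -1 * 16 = -16.28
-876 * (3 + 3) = -5256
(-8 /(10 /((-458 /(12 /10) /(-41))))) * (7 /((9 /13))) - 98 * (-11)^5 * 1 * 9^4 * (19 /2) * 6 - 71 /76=496587299537532419 /84132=5902478242969.77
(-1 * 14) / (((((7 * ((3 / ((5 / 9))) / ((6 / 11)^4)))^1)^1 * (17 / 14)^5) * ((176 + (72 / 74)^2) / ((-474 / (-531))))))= -58166203424 / 928460086589431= -0.00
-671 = -671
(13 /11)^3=1.65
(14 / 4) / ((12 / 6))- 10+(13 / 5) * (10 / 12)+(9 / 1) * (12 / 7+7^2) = 37829 / 84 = 450.35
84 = 84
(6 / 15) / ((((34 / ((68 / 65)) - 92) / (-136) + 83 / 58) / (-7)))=-6496 / 4335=-1.50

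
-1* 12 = -12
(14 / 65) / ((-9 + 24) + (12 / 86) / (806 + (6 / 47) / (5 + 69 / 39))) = 77187838 / 5375643615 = 0.01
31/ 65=0.48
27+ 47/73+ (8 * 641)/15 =404614/1095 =369.51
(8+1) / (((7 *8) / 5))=0.80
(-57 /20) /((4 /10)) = -57 /8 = -7.12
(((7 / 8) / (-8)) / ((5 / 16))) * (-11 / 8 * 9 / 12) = 231 / 640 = 0.36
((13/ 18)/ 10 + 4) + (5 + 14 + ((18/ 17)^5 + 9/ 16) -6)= 19388413289/ 1022297040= 18.97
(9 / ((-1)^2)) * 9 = 81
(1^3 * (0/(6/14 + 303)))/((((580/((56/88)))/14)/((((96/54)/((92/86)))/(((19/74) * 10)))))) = 0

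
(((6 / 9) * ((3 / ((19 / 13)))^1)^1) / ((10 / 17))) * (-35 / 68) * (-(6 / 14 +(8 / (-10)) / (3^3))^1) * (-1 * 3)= -4901 / 3420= -1.43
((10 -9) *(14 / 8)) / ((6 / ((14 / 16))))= 49 / 192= 0.26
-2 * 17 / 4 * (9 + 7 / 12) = -1955 / 24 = -81.46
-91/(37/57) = -5187/37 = -140.19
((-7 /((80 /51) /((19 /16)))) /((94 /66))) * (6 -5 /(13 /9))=-7386687 /782080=-9.44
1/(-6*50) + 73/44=1366/825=1.66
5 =5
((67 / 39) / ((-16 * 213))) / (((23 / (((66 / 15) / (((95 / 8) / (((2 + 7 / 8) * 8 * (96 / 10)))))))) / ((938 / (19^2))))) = -11060896 / 2374071375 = -0.00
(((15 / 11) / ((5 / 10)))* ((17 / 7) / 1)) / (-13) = -510 / 1001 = -0.51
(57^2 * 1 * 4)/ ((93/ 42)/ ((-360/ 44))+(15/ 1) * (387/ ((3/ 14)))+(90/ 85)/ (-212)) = 14753838960/ 30753880489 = 0.48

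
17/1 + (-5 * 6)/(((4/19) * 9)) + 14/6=7/2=3.50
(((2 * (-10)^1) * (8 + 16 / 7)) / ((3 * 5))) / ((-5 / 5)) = 96 / 7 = 13.71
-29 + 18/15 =-139/5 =-27.80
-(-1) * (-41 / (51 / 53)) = -2173 / 51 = -42.61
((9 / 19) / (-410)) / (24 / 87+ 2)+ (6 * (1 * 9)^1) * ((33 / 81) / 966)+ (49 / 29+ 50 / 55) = 6291792671 / 2400519660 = 2.62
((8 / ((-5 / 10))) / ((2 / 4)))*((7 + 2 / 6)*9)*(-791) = 1670592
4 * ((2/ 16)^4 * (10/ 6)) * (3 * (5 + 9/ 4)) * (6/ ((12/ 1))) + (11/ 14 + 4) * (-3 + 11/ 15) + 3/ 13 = -118520539/ 11182080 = -10.60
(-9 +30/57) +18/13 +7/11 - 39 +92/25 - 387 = -29124386/67925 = -428.77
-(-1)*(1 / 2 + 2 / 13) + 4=121 / 26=4.65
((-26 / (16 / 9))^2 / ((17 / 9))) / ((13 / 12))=28431 / 272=104.53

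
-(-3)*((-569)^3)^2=101811035147880243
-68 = -68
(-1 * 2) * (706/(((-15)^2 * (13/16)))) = -22592/2925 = -7.72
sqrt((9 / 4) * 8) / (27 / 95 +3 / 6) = 570 * sqrt(2) / 149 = 5.41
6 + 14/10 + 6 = 67/5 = 13.40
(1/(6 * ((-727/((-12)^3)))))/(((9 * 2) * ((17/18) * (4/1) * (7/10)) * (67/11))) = 7920/5796371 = 0.00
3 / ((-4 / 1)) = -3 / 4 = -0.75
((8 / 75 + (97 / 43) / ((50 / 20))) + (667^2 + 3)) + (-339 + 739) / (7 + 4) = 15783869494 / 35475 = 444929.37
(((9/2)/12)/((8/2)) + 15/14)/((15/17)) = 1479/1120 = 1.32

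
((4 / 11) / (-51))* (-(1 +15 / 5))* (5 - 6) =-16 / 561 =-0.03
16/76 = 0.21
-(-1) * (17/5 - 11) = -38/5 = -7.60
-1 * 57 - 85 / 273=-15646 / 273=-57.31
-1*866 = -866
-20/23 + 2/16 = -137/184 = -0.74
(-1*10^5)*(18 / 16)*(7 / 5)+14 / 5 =-787486 / 5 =-157497.20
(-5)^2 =25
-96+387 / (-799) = -96.48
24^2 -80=496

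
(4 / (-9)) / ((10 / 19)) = -38 / 45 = -0.84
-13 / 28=-0.46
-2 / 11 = -0.18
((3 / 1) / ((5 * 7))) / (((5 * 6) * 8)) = 1 / 2800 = 0.00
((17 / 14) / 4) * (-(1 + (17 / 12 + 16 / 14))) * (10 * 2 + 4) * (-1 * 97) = 493051 / 196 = 2515.57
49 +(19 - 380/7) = 96/7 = 13.71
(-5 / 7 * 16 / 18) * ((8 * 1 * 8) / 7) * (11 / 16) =-1760 / 441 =-3.99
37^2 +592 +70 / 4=3957 / 2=1978.50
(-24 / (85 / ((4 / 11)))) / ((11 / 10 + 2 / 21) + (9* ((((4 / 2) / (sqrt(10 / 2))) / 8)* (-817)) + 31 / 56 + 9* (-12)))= -1439440128 / 87684627320873 + 4980745728* sqrt(5) / 87684627320873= 0.00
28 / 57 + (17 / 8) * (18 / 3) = 3019 / 228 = 13.24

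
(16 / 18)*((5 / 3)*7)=280 / 27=10.37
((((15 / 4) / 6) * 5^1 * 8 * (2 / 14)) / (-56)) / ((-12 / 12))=25 / 392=0.06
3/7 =0.43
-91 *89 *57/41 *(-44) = 20312292/41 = 495421.76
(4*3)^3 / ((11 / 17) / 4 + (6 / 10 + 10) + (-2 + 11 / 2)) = 587520 / 4849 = 121.16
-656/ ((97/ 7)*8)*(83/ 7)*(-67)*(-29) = -13224058/ 97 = -136330.49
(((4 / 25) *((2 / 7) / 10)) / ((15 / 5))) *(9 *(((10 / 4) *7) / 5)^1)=6 / 125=0.05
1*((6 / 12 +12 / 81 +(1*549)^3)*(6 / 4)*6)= 8935334081 / 6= 1489222346.83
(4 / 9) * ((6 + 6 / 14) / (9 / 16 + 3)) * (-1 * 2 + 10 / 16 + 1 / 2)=-0.70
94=94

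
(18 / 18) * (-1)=-1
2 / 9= 0.22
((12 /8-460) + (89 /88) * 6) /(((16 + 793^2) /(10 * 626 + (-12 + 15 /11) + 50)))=-1379415751 /304370660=-4.53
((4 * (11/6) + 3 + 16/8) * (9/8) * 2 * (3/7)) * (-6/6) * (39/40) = -12987/1120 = -11.60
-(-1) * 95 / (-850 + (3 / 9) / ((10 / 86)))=-1425 / 12707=-0.11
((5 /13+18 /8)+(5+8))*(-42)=-17073 /26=-656.65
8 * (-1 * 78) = -624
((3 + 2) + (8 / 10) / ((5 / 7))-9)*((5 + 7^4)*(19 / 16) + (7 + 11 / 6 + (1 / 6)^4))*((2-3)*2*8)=29714264 / 225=132063.40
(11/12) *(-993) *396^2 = -142741764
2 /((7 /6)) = 12 /7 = 1.71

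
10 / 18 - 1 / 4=11 / 36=0.31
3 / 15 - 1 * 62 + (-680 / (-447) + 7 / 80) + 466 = 14511721 / 35760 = 405.81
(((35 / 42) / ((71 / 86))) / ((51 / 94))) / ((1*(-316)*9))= -10105 / 15447186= -0.00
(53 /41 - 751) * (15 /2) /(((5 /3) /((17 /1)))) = -2351457 /41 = -57352.61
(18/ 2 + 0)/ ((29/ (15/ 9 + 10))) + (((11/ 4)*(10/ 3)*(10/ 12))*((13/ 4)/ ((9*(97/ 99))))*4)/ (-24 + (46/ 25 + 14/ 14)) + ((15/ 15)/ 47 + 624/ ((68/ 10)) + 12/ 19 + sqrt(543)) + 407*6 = sqrt(543) + 2063646812334811/ 813257889732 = 2560.81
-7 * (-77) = 539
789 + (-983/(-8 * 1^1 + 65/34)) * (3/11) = 632273/759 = 833.03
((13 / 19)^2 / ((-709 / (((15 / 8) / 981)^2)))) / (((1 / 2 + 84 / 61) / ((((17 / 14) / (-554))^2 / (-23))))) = 74482525 / 277483931995947701681664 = 0.00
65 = 65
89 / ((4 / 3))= 267 / 4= 66.75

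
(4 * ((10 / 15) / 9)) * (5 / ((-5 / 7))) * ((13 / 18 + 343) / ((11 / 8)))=-1385888 / 2673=-518.48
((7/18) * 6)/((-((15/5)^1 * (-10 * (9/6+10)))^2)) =-7/357075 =-0.00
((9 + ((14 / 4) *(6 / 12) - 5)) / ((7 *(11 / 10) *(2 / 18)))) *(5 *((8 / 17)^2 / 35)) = 0.21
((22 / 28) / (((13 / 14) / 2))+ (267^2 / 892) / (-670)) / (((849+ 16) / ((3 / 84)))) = 12221323 / 188172930400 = 0.00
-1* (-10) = 10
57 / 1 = 57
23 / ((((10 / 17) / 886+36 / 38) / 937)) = 3083711039 / 135653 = 22732.35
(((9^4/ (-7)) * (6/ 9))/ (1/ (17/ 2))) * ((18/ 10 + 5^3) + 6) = -24686856/ 35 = -705338.74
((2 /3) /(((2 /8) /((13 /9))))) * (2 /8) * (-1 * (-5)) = 4.81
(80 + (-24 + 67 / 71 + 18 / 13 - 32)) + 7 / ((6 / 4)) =85825 / 2769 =30.99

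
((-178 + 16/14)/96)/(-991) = 619/332976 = 0.00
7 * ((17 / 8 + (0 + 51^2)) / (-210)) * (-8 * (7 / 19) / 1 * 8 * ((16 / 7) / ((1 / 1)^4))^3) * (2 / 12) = 696320 / 171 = 4072.05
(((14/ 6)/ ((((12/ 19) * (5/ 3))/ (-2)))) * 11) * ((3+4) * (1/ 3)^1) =-10241/ 90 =-113.79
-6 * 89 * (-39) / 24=867.75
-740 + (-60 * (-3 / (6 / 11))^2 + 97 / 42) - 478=-127289 / 42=-3030.69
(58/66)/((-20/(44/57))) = -29/855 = -0.03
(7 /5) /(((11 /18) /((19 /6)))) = 399 /55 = 7.25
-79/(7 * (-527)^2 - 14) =-79/1944089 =-0.00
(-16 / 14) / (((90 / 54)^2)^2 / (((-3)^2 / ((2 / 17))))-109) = 99144 / 9447109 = 0.01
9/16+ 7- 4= 57/16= 3.56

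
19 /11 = 1.73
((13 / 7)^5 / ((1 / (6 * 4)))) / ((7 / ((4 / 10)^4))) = 142576512 / 73530625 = 1.94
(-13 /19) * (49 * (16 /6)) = -89.40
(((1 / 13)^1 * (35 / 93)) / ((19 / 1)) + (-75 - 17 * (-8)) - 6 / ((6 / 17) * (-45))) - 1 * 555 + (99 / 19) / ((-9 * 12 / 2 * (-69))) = -2607953657 / 5283330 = -493.62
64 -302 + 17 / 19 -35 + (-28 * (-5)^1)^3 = 52130830 / 19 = 2743727.89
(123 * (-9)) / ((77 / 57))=-63099 / 77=-819.47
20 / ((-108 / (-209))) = 1045 / 27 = 38.70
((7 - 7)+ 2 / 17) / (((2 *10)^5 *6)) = 1 / 163200000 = 0.00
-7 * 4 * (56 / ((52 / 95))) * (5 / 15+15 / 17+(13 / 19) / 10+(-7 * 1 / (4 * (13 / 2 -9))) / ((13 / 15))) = -51646784 / 8619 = -5992.20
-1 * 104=-104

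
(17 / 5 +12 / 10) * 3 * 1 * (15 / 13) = 207 / 13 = 15.92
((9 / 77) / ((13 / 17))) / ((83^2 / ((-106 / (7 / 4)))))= -64872 / 48271223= -0.00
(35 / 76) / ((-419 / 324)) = -2835 / 7961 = -0.36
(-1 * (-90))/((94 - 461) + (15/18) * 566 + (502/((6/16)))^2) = 405/8064599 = 0.00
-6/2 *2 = -6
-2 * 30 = -60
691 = 691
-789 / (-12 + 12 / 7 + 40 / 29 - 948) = 160167 / 194252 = 0.82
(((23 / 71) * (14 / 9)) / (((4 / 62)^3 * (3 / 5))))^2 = 575124572880025 / 58798224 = 9781325.59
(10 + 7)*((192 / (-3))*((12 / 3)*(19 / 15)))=-82688 / 15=-5512.53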